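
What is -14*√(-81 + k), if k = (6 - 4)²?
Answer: -14*I*√77 ≈ -122.85*I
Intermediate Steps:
k = 4 (k = 2² = 4)
-14*√(-81 + k) = -14*√(-81 + 4) = -14*I*√77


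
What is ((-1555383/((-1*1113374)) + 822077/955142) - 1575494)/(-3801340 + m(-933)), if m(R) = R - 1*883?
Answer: 209428200938406521/505548901067463106 ≈ 0.41426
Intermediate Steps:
m(R) = -883 + R (m(R) = R - 883 = -883 + R)
((-1555383/((-1*1113374)) + 822077/955142) - 1575494)/(-3801340 + m(-933)) = ((-1555383/((-1*1113374)) + 822077/955142) - 1575494)/(-3801340 + (-883 - 933)) = ((-1555383/(-1113374) + 822077*(1/955142)) - 1575494)/(-3801340 - 1816) = ((-1555383*(-1/1113374) + 822077/955142) - 1575494)/(-3803156) = ((1555383/1113374 + 822077/955142) - 1575494)*(-1/3803156) = (600222696796/265857567277 - 1575494)*(-1/3803156) = -418856401876813042/265857567277*(-1/3803156) = 209428200938406521/505548901067463106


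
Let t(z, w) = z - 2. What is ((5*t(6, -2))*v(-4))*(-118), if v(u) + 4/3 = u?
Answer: 37760/3 ≈ 12587.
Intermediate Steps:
t(z, w) = -2 + z
v(u) = -4/3 + u
((5*t(6, -2))*v(-4))*(-118) = ((5*(-2 + 6))*(-4/3 - 4))*(-118) = ((5*4)*(-16/3))*(-118) = (20*(-16/3))*(-118) = -320/3*(-118) = 37760/3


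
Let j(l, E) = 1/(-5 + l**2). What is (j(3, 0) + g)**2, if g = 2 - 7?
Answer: 361/16 ≈ 22.563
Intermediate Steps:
g = -5
(j(3, 0) + g)**2 = (1/(-5 + 3**2) - 5)**2 = (1/(-5 + 9) - 5)**2 = (1/4 - 5)**2 = (-19/4)**2 = 361/16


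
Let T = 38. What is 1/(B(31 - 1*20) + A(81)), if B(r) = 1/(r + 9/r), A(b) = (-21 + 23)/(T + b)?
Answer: 15470/1569 ≈ 9.8598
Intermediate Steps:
A(b) = 2/(38 + b) (A(b) = (-21 + 23)/(38 + b) = 2/(38 + b))
1/(B(31 - 1*20) + A(81)) = 1/((31 - 1*20)/(9 + (31 - 1*20)**2) + 2/(38 + 81)) = 1/((31 - 20)/(9 + (31 - 20)**2) + 2/119) = 1/(11/(9 + 11**2) + 2*(1/119)) = 1/(11/(9 + 121) + 2/119) = 1/(11/130 + 2/119) = 1/(1569/15470) = 15470/1569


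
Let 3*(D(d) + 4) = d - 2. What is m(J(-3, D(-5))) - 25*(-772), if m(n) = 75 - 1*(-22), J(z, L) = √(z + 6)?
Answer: 19397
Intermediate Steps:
D(d) = -14/3 + d/3 (D(d) = -4 + (d - 2)/3 = -4 + (-2 + d)/3 = -4 + (-⅔ + d/3) = -14/3 + d/3)
J(z, L) = √(6 + z)
m(n) = 97 (m(n) = 75 + 22 = 97)
m(J(-3, D(-5))) - 25*(-772) = 97 - 25*(-772) = 97 + 19300 = 19397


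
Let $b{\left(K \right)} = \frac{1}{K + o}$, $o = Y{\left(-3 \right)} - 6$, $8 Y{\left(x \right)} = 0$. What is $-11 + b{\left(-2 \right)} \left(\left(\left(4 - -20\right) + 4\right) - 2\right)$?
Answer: $- \frac{57}{4} \approx -14.25$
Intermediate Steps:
$Y{\left(x \right)} = 0$ ($Y{\left(x \right)} = \frac{1}{8} \cdot 0 = 0$)
$o = -6$ ($o = 0 - 6 = -6$)
$b{\left(K \right)} = \frac{1}{-6 + K}$ ($b{\left(K \right)} = \frac{1}{K - 6} = \frac{1}{-6 + K}$)
$-11 + b{\left(-2 \right)} \left(\left(\left(4 - -20\right) + 4\right) - 2\right) = -11 + \frac{\left(\left(4 - -20\right) + 4\right) - 2}{-6 - 2} = -11 + \frac{\left(\left(4 + 20\right) + 4\right) - 2}{-8} = -11 - \frac{\left(24 + 4\right) - 2}{8} = -11 - \frac{28 - 2}{8} = -11 - \frac{13}{4} = - \frac{57}{4}$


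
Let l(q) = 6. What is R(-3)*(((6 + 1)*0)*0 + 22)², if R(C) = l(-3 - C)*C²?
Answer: 26136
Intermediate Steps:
R(C) = 6*C²
R(-3)*(((6 + 1)*0)*0 + 22)² = (6*(-3)²)*(((6 + 1)*0)*0 + 22)² = (6*9)*((7*0)*0 + 22)² = 54*(0*0 + 22)² = 54*(0 + 22)² = 54*22² = 54*484 = 26136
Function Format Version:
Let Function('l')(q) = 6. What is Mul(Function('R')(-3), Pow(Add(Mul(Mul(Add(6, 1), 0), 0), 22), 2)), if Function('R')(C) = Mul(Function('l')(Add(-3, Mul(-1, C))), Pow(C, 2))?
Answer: 26136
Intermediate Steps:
Function('R')(C) = Mul(6, Pow(C, 2))
Mul(Function('R')(-3), Pow(Add(Mul(Mul(Add(6, 1), 0), 0), 22), 2)) = Mul(Mul(6, Pow(-3, 2)), Pow(Add(Mul(Mul(Add(6, 1), 0), 0), 22), 2)) = Mul(Mul(6, 9), Pow(Add(Mul(Mul(7, 0), 0), 22), 2)) = Mul(54, Pow(Add(Mul(0, 0), 22), 2)) = Mul(54, Pow(Add(0, 22), 2)) = Mul(54, Pow(22, 2)) = Mul(54, 484) = 26136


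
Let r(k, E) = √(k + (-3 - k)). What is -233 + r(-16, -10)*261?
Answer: -233 + 261*I*√3 ≈ -233.0 + 452.07*I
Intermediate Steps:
r(k, E) = I*√3 (r(k, E) = √(-3) = I*√3)
-233 + r(-16, -10)*261 = -233 + (I*√3)*261 = -233 + 261*I*√3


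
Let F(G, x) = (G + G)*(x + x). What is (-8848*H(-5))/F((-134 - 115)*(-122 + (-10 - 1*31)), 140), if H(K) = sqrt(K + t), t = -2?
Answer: -79*I*sqrt(7)/202935 ≈ -0.00103*I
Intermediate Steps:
H(K) = sqrt(-2 + K) (H(K) = sqrt(K - 2) = sqrt(-2 + K))
F(G, x) = 4*G*x (F(G, x) = (2*G)*(2*x) = 4*G*x)
(-8848*H(-5))/F((-134 - 115)*(-122 + (-10 - 1*31)), 140) = (-8848*sqrt(-2 - 5))/((4*((-134 - 115)*(-122 + (-10 - 1*31)))*140)) = (-8848*I*sqrt(7))/((4*(-249*(-122 + (-10 - 31)))*140)) = (-8848*I*sqrt(7))/((4*(-249*(-122 - 41))*140)) = (-8848*I*sqrt(7))/((4*(-249*(-163))*140)) = (-8848*I*sqrt(7))/((4*40587*140)) = -8848*I*sqrt(7)/22728720 = -8848*I*sqrt(7)*(1/22728720) = -79*I*sqrt(7)/202935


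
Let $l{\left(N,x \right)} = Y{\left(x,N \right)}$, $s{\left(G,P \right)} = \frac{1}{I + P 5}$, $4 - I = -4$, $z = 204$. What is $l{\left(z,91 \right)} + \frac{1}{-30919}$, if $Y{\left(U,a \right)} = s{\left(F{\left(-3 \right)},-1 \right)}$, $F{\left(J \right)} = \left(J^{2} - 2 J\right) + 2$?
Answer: $\frac{30916}{92757} \approx 0.3333$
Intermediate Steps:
$I = 8$ ($I = 4 - -4 = 4 + 4 = 8$)
$F{\left(J \right)} = 2 + J^{2} - 2 J$
$s{\left(G,P \right)} = \frac{1}{8 + 5 P}$ ($s{\left(G,P \right)} = \frac{1}{8 + P 5} = \frac{1}{8 + 5 P}$)
$Y{\left(U,a \right)} = \frac{1}{3}$ ($Y{\left(U,a \right)} = \frac{1}{8 + 5 \left(-1\right)} = \frac{1}{8 - 5} = \frac{1}{3}$)
$l{\left(N,x \right)} = \frac{1}{3}$
$l{\left(z,91 \right)} + \frac{1}{-30919} = \frac{1}{3} + \frac{1}{-30919} = \frac{1}{3} - \frac{1}{30919} = \frac{30916}{92757}$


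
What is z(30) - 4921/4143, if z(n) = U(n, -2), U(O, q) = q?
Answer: -13207/4143 ≈ -3.1878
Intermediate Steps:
z(n) = -2
z(30) - 4921/4143 = -2 - 4921/4143 = -13207/4143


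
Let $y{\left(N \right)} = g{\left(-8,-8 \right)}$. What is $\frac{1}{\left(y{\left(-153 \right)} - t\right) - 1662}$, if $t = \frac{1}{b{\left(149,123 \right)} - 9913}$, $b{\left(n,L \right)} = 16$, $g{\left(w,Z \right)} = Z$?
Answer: $- \frac{9897}{16527989} \approx -0.0005988$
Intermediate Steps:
$y{\left(N \right)} = -8$
$t = - \frac{1}{9897}$ ($t = \frac{1}{16 - 9913} = \frac{1}{-9897} = - \frac{1}{9897} \approx -0.00010104$)
$\frac{1}{\left(y{\left(-153 \right)} - t\right) - 1662} = \frac{1}{\left(-8 - - \frac{1}{9897}\right) - 1662} = \frac{1}{\left(-8 + \frac{1}{9897}\right) - 1662} = \frac{1}{- \frac{79175}{9897} - 1662} = \frac{1}{- \frac{16527989}{9897}} = - \frac{9897}{16527989}$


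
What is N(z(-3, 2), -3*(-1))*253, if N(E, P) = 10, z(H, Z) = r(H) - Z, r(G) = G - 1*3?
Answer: 2530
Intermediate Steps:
r(G) = -3 + G (r(G) = G - 3 = -3 + G)
z(H, Z) = -3 + H - Z (z(H, Z) = (-3 + H) - Z = -3 + H - Z)
N(z(-3, 2), -3*(-1))*253 = 10*253 = 2530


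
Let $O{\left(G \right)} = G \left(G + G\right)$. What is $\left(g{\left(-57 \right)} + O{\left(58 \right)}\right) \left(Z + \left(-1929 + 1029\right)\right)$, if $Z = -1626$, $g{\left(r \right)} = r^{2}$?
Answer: $-25201902$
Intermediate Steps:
$O{\left(G \right)} = 2 G^{2}$ ($O{\left(G \right)} = G 2 G = 2 G^{2}$)
$\left(g{\left(-57 \right)} + O{\left(58 \right)}\right) \left(Z + \left(-1929 + 1029\right)\right) = \left(\left(-57\right)^{2} + 2 \cdot 58^{2}\right) \left(-1626 + \left(-1929 + 1029\right)\right) = \left(3249 + 2 \cdot 3364\right) \left(-1626 - 900\right) = \left(3249 + 6728\right) \left(-2526\right) = 9977 \left(-2526\right) = -25201902$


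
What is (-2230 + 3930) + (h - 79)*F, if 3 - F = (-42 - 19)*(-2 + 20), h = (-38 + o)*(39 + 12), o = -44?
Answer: -4689661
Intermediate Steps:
h = -4182 (h = (-38 - 44)*(39 + 12) = -82*51 = -4182)
F = 1101 (F = 3 - (-42 - 19)*(-2 + 20) = 3 - (-61)*18 = 3 - 1*(-1098) = 3 + 1098 = 1101)
(-2230 + 3930) + (h - 79)*F = (-2230 + 3930) + (-4182 - 79)*1101 = 1700 - 4261*1101 = 1700 - 4691361 = -4689661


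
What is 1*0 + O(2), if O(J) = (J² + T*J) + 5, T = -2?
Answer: 5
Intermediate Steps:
O(J) = 5 + J² - 2*J (O(J) = (J² - 2*J) + 5 = 5 + J² - 2*J)
1*0 + O(2) = 1*0 + (5 + 2² - 2*2) = 0 + (5 + 4 - 4) = 0 + 5 = 5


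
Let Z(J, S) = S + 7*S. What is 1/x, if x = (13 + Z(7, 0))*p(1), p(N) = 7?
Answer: 1/91 ≈ 0.010989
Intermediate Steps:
Z(J, S) = 8*S
x = 91 (x = (13 + 8*0)*7 = (13 + 0)*7 = 13*7 = 91)
1/x = 1/91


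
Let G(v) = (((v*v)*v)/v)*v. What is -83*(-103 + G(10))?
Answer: -74451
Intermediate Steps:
G(v) = v³ (G(v) = ((v²*v)/v)*v = (v³/v)*v = v²*v = v³)
-83*(-103 + G(10)) = -83*(-103 + 10³) = -83*(-103 + 1000) = -83*897 = -74451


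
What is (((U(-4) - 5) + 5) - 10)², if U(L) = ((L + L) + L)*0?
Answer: 100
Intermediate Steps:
U(L) = 0 (U(L) = (2*L + L)*0 = (3*L)*0 = 0)
(((U(-4) - 5) + 5) - 10)² = (((0 - 5) + 5) - 10)² = ((-5 + 5) - 10)² = (0 - 10)² = (-10)² = 100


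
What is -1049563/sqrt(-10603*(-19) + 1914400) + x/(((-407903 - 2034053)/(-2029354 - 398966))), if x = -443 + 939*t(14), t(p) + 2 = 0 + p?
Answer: 6571641000/610489 - 1049563*sqrt(2115857)/2115857 ≈ 10043.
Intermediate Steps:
t(p) = -2 + p (t(p) = -2 + (0 + p) = -2 + p)
x = 10825 (x = -443 + 939*(-2 + 14) = -443 + 939*12 = -443 + 11268 = 10825)
-1049563/sqrt(-10603*(-19) + 1914400) + x/(((-407903 - 2034053)/(-2029354 - 398966))) = -1049563/sqrt(-10603*(-19) + 1914400) + 10825/(((-407903 - 2034053)/(-2029354 - 398966))) = -1049563/sqrt(201457 + 1914400) + 10825/((-2441956/(-2428320))) = -1049563*sqrt(2115857)/2115857 + 10825/((-2441956*(-1/2428320))) = -1049563*sqrt(2115857)/2115857 + 10825/(610489/607080) = -1049563*sqrt(2115857)/2115857 + 10825*(607080/610489) = -1049563*sqrt(2115857)/2115857 + 6571641000/610489 = 6571641000/610489 - 1049563*sqrt(2115857)/2115857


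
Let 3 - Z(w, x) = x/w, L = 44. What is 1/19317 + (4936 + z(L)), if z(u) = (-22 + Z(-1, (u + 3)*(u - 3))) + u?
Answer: 133055497/19317 ≈ 6888.0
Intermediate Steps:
Z(w, x) = 3 - x/w
z(u) = -19 + u + (-3 + u)*(3 + u) (z(u) = (-22 + (3 - 1*(u + 3)*(u - 3)/(-1))) + u = (-22 + (3 - 1*(3 + u)*(-3 + u)*(-1))) + u = (-22 + (3 - 1*(-3 + u)*(3 + u)*(-1))) + u = (-22 + (3 + (-3 + u)*(3 + u))) + u = (-19 + (-3 + u)*(3 + u)) + u = -19 + u + (-3 + u)*(3 + u))
1/19317 + (4936 + z(L)) = 1/19317 + (4936 + (-28 + 44 + 44²)) = 1/19317 + (4936 + (-28 + 44 + 1936)) = 1/19317 + (4936 + 1952) = 1/19317 + 6888 = 133055497/19317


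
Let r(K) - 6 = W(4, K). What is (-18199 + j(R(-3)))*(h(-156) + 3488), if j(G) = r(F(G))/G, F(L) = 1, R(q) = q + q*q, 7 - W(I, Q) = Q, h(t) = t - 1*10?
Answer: -60450434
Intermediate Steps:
h(t) = -10 + t (h(t) = t - 10 = -10 + t)
W(I, Q) = 7 - Q
R(q) = q + q**2
r(K) = 13 - K (r(K) = 6 + (7 - K) = 13 - K)
j(G) = 12/G (j(G) = (13 - 1*1)/G = (13 - 1)/G = 12/G)
(-18199 + j(R(-3)))*(h(-156) + 3488) = (-18199 + 12/((-3*(1 - 3))))*((-10 - 156) + 3488) = (-18199 + 12/((-3*(-2))))*(-166 + 3488) = (-18199 + 12/6)*3322 = (-18199 + 12*(1/6))*3322 = (-18199 + 2)*3322 = -18197*3322 = -60450434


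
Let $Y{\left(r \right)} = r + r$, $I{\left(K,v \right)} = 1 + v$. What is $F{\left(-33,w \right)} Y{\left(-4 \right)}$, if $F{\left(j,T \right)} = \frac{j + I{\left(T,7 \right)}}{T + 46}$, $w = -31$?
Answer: $\frac{40}{3} \approx 13.333$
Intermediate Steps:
$Y{\left(r \right)} = 2 r$
$F{\left(j,T \right)} = \frac{8 + j}{46 + T}$ ($F{\left(j,T \right)} = \frac{j + \left(1 + 7\right)}{T + 46} = \frac{j + 8}{46 + T} = \frac{8 + j}{46 + T}$)
$F{\left(-33,w \right)} Y{\left(-4 \right)} = \frac{8 - 33}{46 - 31} \cdot 2 \left(-4\right) = \frac{1}{15} \left(-25\right) \left(-8\right) = \left(- \frac{5}{3}\right) \left(-8\right) = \frac{40}{3}$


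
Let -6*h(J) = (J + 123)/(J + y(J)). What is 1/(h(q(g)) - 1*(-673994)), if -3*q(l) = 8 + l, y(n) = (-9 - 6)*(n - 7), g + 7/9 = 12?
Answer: 15771/10629557800 ≈ 1.4837e-6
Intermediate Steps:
g = 101/9 (g = -7/9 + 12 = 101/9 ≈ 11.222)
y(n) = 105 - 15*n (y(n) = -15*(-7 + n) = 105 - 15*n)
q(l) = -8/3 - l/3 (q(l) = -(8 + l)/3 = -8/3 - l/3)
h(J) = -(123 + J)/(6*(105 - 14*J)) (h(J) = -(J + 123)/(6*(J + (105 - 15*J))) = -(123 + J)/(6*(105 - 14*J)))
1/(h(q(g)) - 1*(-673994)) = 1/((123 + (-8/3 - ⅓*101/9))/(42*(-15 + 2*(-8/3 - ⅓*101/9))) - 1*(-673994)) = 1/((123 + (-8/3 - 101/27))/(42*(-15 + 2*(-8/3 - 101/27))) + 673994) = 1/((123 - 173/27)/(42*(-15 + 2*(-173/27))) + 673994) = 1/((1/42)*(3148/27)/(-15 - 346/27) + 673994) = 1/((1/42)*(3148/27)/(-751/27) + 673994) = 1/((1/42)*(-27/751)*(3148/27) + 673994) = 1/(-1574/15771 + 673994) = 1/(10629557800/15771) = 15771/10629557800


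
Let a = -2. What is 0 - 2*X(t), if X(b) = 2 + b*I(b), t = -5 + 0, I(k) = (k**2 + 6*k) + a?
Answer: -74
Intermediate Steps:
I(k) = -2 + k**2 + 6*k (I(k) = (k**2 + 6*k) - 2 = -2 + k**2 + 6*k)
t = -5
X(b) = 2 + b*(-2 + b**2 + 6*b)
0 - 2*X(t) = 0 - 2*(2 - 5*(-2 + (-5)**2 + 6*(-5))) = 0 - 2*(2 - 5*(-2 + 25 - 30)) = 0 - 2*(2 - 5*(-7)) = 0 - 2*(2 + 35) = 0 - 2*37 = 0 - 74 = -74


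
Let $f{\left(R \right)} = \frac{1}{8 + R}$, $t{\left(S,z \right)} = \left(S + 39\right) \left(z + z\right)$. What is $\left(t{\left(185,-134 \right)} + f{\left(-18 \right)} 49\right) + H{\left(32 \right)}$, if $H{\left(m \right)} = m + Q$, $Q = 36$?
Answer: $- \frac{599689}{10} \approx -59969.0$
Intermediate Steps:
$t{\left(S,z \right)} = 2 z \left(39 + S\right)$ ($t{\left(S,z \right)} = \left(39 + S\right) 2 z = 2 z \left(39 + S\right)$)
$H{\left(m \right)} = 36 + m$ ($H{\left(m \right)} = m + 36 = 36 + m$)
$\left(t{\left(185,-134 \right)} + f{\left(-18 \right)} 49\right) + H{\left(32 \right)} = \left(2 \left(-134\right) \left(39 + 185\right) + \frac{1}{8 - 18} \cdot 49\right) + \left(36 + 32\right) = \left(2 \left(-134\right) 224 + \frac{1}{-10} \cdot 49\right) + 68 = \left(-60032 - \frac{49}{10}\right) + 68 = - \frac{600369}{10} + 68 = - \frac{599689}{10}$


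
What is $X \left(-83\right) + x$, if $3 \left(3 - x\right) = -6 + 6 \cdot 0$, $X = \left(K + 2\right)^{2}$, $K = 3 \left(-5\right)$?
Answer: $-14022$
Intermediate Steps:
$K = -15$
$X = 169$ ($X = \left(-15 + 2\right)^{2} = \left(-13\right)^{2} = 169$)
$x = 5$ ($x = 3 - \frac{-6 + 6 \cdot 0}{3} = 3 - \frac{-6 + 0}{3} = 3 - -2 = 3 + 2 = 5$)
$X \left(-83\right) + x = 169 \left(-83\right) + 5 = -14027 + 5 = -14022$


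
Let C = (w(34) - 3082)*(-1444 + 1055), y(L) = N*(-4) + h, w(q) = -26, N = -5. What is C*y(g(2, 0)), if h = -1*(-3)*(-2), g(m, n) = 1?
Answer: 16926168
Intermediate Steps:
h = -6 (h = 3*(-2) = -6)
y(L) = 14 (y(L) = -5*(-4) - 6 = 20 - 6 = 14)
C = 1209012 (C = (-26 - 3082)*(-1444 + 1055) = -3108*(-389) = 1209012)
C*y(g(2, 0)) = 1209012*14 = 16926168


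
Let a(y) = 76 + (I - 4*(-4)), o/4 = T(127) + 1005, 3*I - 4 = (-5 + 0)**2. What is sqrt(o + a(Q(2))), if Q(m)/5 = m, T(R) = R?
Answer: sqrt(41667)/3 ≈ 68.042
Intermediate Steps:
I = 29/3 (I = 4/3 + (-5 + 0)**2/3 = 4/3 + (1/3)*(-5)**2 = 4/3 + (1/3)*25 = 4/3 + 25/3 = 29/3 ≈ 9.6667)
Q(m) = 5*m
o = 4528 (o = 4*(127 + 1005) = 4*1132 = 4528)
a(y) = 305/3 (a(y) = 76 + (29/3 - 4*(-4)) = 76 + (29/3 + 16) = 76 + 77/3 = 305/3)
sqrt(o + a(Q(2))) = sqrt(4528 + 305/3) = sqrt(13889/3) = sqrt(41667)/3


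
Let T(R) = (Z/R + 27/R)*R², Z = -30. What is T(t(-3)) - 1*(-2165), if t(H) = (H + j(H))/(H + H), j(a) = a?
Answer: 2162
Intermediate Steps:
t(H) = 1 (t(H) = (H + H)/(H + H) = (2*H)/((2*H)) = (2*H)*(1/(2*H)) = 1)
T(R) = -3*R (T(R) = (-30/R + 27/R)*R² = (-3/R)*R² = -3*R)
T(t(-3)) - 1*(-2165) = -3*1 - 1*(-2165) = -3 + 2165 = 2162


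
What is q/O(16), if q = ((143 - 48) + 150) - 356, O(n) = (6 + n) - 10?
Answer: -37/4 ≈ -9.2500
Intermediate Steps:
O(n) = -4 + n
q = -111 (q = (95 + 150) - 356 = 245 - 356 = -111)
q/O(16) = -111/(-4 + 16) = -111/12 = -111*1/12 = -37/4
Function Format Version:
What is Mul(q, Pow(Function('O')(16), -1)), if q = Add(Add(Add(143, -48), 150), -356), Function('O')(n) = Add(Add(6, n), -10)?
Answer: Rational(-37, 4) ≈ -9.2500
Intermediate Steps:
Function('O')(n) = Add(-4, n)
q = -111 (q = Add(Add(95, 150), -356) = Add(245, -356) = -111)
Mul(q, Pow(Function('O')(16), -1)) = Mul(-111, Pow(Add(-4, 16), -1)) = Mul(-111, Pow(12, -1)) = Mul(-111, Rational(1, 12)) = Rational(-37, 4)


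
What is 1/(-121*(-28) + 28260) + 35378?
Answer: 1119642945/31648 ≈ 35378.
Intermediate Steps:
1/(-121*(-28) + 28260) + 35378 = 1/(3388 + 28260) + 35378 = 1/31648 + 35378 = 1119642945/31648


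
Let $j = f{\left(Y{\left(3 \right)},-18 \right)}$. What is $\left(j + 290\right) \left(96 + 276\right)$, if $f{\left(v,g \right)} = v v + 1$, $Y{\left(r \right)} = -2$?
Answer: $109740$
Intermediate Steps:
$f{\left(v,g \right)} = 1 + v^{2}$ ($f{\left(v,g \right)} = v^{2} + 1 = 1 + v^{2}$)
$j = 5$ ($j = 1 + \left(-2\right)^{2} = 1 + 4 = 5$)
$\left(j + 290\right) \left(96 + 276\right) = \left(5 + 290\right) \left(96 + 276\right) = 295 \cdot 372 = 109740$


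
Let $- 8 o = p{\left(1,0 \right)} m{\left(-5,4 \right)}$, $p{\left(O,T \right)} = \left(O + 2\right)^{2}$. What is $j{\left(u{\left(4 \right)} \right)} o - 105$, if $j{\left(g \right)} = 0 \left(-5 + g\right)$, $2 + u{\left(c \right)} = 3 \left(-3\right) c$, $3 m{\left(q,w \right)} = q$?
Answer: $-105$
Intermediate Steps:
$m{\left(q,w \right)} = \frac{q}{3}$
$p{\left(O,T \right)} = \left(2 + O\right)^{2}$
$u{\left(c \right)} = -2 - 9 c$ ($u{\left(c \right)} = -2 + 3 \left(-3\right) c = -2 - 9 c$)
$o = \frac{15}{8}$ ($o = - \frac{\left(2 + 1\right)^{2} \cdot \frac{1}{3} \left(-5\right)}{8} = - \frac{3^{2} \left(- \frac{5}{3}\right)}{8} = - \frac{9 \left(- \frac{5}{3}\right)}{8} = \left(- \frac{1}{8}\right) \left(-15\right) = \frac{15}{8} \approx 1.875$)
$j{\left(g \right)} = 0$
$j{\left(u{\left(4 \right)} \right)} o - 105 = 0 \cdot \frac{15}{8} - 105 = 0 - 105 = -105$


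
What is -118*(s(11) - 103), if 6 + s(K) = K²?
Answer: -1416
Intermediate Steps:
s(K) = -6 + K²
-118*(s(11) - 103) = -118*((-6 + 11²) - 103) = -118*((-6 + 121) - 103) = -118*(115 - 103) = -118*12 = -1416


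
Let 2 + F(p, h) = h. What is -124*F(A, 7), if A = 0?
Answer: -620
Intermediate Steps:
F(p, h) = -2 + h
-124*F(A, 7) = -124*(-2 + 7) = -124*5 = -620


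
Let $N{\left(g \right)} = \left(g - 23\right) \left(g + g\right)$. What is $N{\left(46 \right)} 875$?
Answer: $1851500$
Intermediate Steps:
$N{\left(g \right)} = 2 g \left(-23 + g\right)$ ($N{\left(g \right)} = \left(-23 + g\right) 2 g = 2 g \left(-23 + g\right)$)
$N{\left(46 \right)} 875 = 2 \cdot 46 \left(-23 + 46\right) 875 = 2 \cdot 46 \cdot 23 \cdot 875 = 2116 \cdot 875 = 1851500$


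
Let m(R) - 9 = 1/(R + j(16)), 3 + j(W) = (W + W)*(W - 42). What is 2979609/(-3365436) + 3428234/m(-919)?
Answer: 6745577228464677/17707802420 ≈ 3.8094e+5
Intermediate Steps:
j(W) = -3 + 2*W*(-42 + W) (j(W) = -3 + (W + W)*(W - 42) = -3 + (2*W)*(-42 + W) = -3 + 2*W*(-42 + W))
m(R) = 9 + 1/(-835 + R) (m(R) = 9 + 1/(R + (-3 - 84*16 + 2*16²)) = 9 + 1/(R + (-3 - 1344 + 2*256)) = 9 + 1/(R + (-3 - 1344 + 512)) = 9 + 1/(R - 835) = 9 + 1/(-835 + R))
2979609/(-3365436) + 3428234/m(-919) = 2979609/(-3365436) + 3428234/(((-7514 + 9*(-919))/(-835 - 919))) = 2979609*(-1/3365436) + 3428234/(((-7514 - 8271)/(-1754))) = -993203/1121812 + 3428234/((-1/1754*(-15785))) = -993203/1121812 + 3428234/(15785/1754) = -993203/1121812 + 3428234*(1754/15785) = -993203/1121812 + 6013122436/15785 = 6745577228464677/17707802420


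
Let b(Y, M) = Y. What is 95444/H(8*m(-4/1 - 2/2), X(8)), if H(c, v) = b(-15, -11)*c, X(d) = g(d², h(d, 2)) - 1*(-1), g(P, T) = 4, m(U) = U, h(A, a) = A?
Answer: 23861/150 ≈ 159.07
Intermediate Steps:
X(d) = 5 (X(d) = 4 - 1*(-1) = 4 + 1 = 5)
H(c, v) = -15*c
95444/H(8*m(-4/1 - 2/2), X(8)) = 95444/((-120*(-4/1 - 2/2))) = 95444/((-120*(-4*1 - 2*½))) = 95444/((-120*(-4 - 1))) = 95444/((-120*(-5))) = 95444/((-15*(-40))) = 95444/600 = 95444*(1/600) = 23861/150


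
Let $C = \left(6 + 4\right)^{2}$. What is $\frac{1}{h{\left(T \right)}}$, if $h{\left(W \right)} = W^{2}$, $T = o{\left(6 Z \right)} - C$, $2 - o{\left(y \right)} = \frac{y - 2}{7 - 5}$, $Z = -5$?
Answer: $\frac{1}{6724} \approx 0.00014872$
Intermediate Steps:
$o{\left(y \right)} = 3 - \frac{y}{2}$ ($o{\left(y \right)} = 2 - \frac{y - 2}{7 - 5} = 2 - \frac{-2 + y}{2} = 2 - \left(-2 + y\right) \frac{1}{2} = 2 - \left(-1 + \frac{y}{2}\right) = 3 - \frac{y}{2}$)
$C = 100$ ($C = 10^{2} = 100$)
$T = -82$ ($T = \left(3 - \frac{6 \left(-5\right)}{2}\right) - 100 = \left(3 - -15\right) - 100 = \left(3 + 15\right) - 100 = 18 - 100 = -82$)
$\frac{1}{h{\left(T \right)}} = \frac{1}{\left(-82\right)^{2}} = \frac{1}{6724}$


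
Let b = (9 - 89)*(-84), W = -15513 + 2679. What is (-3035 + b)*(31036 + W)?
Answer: 67074370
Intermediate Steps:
W = -12834
b = 6720 (b = -80*(-84) = 6720)
(-3035 + b)*(31036 + W) = (-3035 + 6720)*(31036 - 12834) = 3685*18202 = 67074370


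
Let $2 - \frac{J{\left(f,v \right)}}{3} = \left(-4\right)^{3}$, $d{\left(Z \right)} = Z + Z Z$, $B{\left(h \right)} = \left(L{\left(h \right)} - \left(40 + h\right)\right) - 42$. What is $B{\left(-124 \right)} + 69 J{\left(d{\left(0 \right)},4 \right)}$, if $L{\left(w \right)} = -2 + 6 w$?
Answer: $12958$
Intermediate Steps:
$B{\left(h \right)} = -84 + 5 h$ ($B{\left(h \right)} = \left(\left(-2 + 6 h\right) - \left(40 + h\right)\right) - 42 = \left(-42 + 5 h\right) - 42 = -84 + 5 h$)
$d{\left(Z \right)} = Z + Z^{2}$
$J{\left(f,v \right)} = 198$ ($J{\left(f,v \right)} = 6 - 3 \left(-4\right)^{3} = 6 - -192 = 6 + 192 = 198$)
$B{\left(-124 \right)} + 69 J{\left(d{\left(0 \right)},4 \right)} = \left(-84 + 5 \left(-124\right)\right) + 69 \cdot 198 = \left(-84 - 620\right) + 13662 = -704 + 13662 = 12958$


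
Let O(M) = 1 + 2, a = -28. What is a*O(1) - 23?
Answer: -107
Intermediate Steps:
O(M) = 3
a*O(1) - 23 = -28*3 - 23 = -84 - 23 = -107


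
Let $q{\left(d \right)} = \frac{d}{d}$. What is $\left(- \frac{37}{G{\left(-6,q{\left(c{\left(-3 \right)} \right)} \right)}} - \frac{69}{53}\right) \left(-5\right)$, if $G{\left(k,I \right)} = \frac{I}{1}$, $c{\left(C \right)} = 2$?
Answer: $\frac{10150}{53} \approx 191.51$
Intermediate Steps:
$q{\left(d \right)} = 1$
$G{\left(k,I \right)} = I$ ($G{\left(k,I \right)} = I 1 = I$)
$\left(- \frac{37}{G{\left(-6,q{\left(c{\left(-3 \right)} \right)} \right)}} - \frac{69}{53}\right) \left(-5\right) = \left(- \frac{37}{1} - \frac{69}{53}\right) \left(-5\right) = \left(\left(-37\right) 1 - \frac{69}{53}\right) \left(-5\right) = \left(-37 - \frac{69}{53}\right) \left(-5\right) = \left(- \frac{2030}{53}\right) \left(-5\right) = \frac{10150}{53}$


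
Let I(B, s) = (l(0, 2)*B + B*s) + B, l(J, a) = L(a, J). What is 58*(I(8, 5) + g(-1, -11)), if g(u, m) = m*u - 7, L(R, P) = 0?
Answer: 3016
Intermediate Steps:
l(J, a) = 0
g(u, m) = -7 + m*u
I(B, s) = B + B*s (I(B, s) = (0*B + B*s) + B = (0 + B*s) + B = B*s + B = B + B*s)
58*(I(8, 5) + g(-1, -11)) = 58*(8*(1 + 5) + (-7 - 11*(-1))) = 58*(8*6 + (-7 + 11)) = 58*(48 + 4) = 58*52 = 3016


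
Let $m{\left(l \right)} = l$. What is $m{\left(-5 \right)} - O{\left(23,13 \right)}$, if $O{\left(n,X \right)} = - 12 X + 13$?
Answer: $138$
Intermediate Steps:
$O{\left(n,X \right)} = 13 - 12 X$
$m{\left(-5 \right)} - O{\left(23,13 \right)} = -5 - \left(13 - 156\right) = -5 - -143 = -5 + 143 = 138$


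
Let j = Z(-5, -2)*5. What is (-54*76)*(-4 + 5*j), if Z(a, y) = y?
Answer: 221616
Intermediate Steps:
j = -10 (j = -2*5 = -10)
(-54*76)*(-4 + 5*j) = (-54*76)*(-4 + 5*(-10)) = -4104*(-4 - 50) = -4104*(-54) = 221616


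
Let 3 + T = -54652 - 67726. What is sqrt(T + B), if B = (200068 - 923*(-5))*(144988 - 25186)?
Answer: sqrt(24521310385) ≈ 1.5659e+5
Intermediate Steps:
B = 24521432766 (B = (200068 + 4615)*119802 = 204683*119802 = 24521432766)
T = -122381 (T = -3 + (-54652 - 67726) = -3 - 122378 = -122381)
sqrt(T + B) = sqrt(-122381 + 24521432766) = sqrt(24521310385)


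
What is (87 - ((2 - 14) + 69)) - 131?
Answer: -101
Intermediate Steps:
(87 - ((2 - 14) + 69)) - 131 = (87 - (-12 + 69)) - 131 = (87 - 1*57) - 131 = (87 - 57) - 131 = 30 - 131 = -101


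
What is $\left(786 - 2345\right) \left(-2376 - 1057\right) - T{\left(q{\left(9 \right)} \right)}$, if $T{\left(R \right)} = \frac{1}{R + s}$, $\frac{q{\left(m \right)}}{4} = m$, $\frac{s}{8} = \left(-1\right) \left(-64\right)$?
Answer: $\frac{2932921755}{548} \approx 5.352 \cdot 10^{6}$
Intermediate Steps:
$s = 512$ ($s = 8 \left(\left(-1\right) \left(-64\right)\right) = 8 \cdot 64 = 512$)
$q{\left(m \right)} = 4 m$
$T{\left(R \right)} = \frac{1}{512 + R}$ ($T{\left(R \right)} = \frac{1}{R + 512} = \frac{1}{512 + R}$)
$\left(786 - 2345\right) \left(-2376 - 1057\right) - T{\left(q{\left(9 \right)} \right)} = \left(786 - 2345\right) \left(-2376 - 1057\right) - \frac{1}{512 + 4 \cdot 9} = \left(-1559\right) \left(-3433\right) - \frac{1}{512 + 36} = 5352047 - \frac{1}{548} = \frac{2932921755}{548}$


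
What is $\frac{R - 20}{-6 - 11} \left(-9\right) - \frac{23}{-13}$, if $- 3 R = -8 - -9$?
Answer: $- \frac{1988}{221} \approx -8.9955$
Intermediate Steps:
$R = - \frac{1}{3}$ ($R = - \frac{-8 - -9}{3} = - \frac{-8 + 9}{3} = \left(- \frac{1}{3}\right) 1 = - \frac{1}{3} \approx -0.33333$)
$\frac{R - 20}{-6 - 11} \left(-9\right) - \frac{23}{-13} = \frac{- \frac{1}{3} - 20}{-6 - 11} \left(-9\right) - \frac{23}{-13} = - \frac{61}{3 \left(-17\right)} \left(-9\right) - - \frac{23}{13} = \left(- \frac{61}{3}\right) \left(- \frac{1}{17}\right) \left(-9\right) + \frac{23}{13} = \frac{61}{51} \left(-9\right) + \frac{23}{13} = - \frac{183}{17} + \frac{23}{13} = - \frac{1988}{221}$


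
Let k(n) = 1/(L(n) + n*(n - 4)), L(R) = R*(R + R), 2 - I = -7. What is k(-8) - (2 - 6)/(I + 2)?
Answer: 907/2464 ≈ 0.36810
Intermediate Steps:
I = 9 (I = 2 - 1*(-7) = 2 + 7 = 9)
L(R) = 2*R**2 (L(R) = R*(2*R) = 2*R**2)
k(n) = 1/(2*n**2 + n*(-4 + n)) (k(n) = 1/(2*n**2 + n*(n - 4)) = 1/(2*n**2 + n*(-4 + n)))
k(-8) - (2 - 6)/(I + 2) = 1/((-8)*(-4 + 3*(-8))) - (2 - 6)/(9 + 2) = -1/(8*(-4 - 24)) - (-4)/11 = -1/8/(-28) - (-4)/11 = -1/8*(-1/28) - 1*(-4/11) = 1/224 + 4/11 = 907/2464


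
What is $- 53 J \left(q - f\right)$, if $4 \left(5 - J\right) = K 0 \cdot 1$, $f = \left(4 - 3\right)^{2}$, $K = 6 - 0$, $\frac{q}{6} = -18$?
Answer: $28885$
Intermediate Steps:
$q = -108$ ($q = 6 \left(-18\right) = -108$)
$K = 6$ ($K = 6 + 0 = 6$)
$f = 1$ ($f = 1^{2} = 1$)
$J = 5$ ($J = 5 - \frac{6 \cdot 0 \cdot 1}{4} = 5 - \frac{0 \cdot 1}{4} = 5 - 0 = 5 + 0 = 5$)
$- 53 J \left(q - f\right) = \left(-53\right) 5 \left(-108 - 1\right) = - 265 \left(-108 - 1\right) = \left(-265\right) \left(-109\right) = 28885$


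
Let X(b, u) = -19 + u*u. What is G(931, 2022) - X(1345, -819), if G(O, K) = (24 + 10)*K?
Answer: -601994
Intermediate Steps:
X(b, u) = -19 + u²
G(O, K) = 34*K
G(931, 2022) - X(1345, -819) = 34*2022 - (-19 + (-819)²) = 68748 - (-19 + 670761) = 68748 - 1*670742 = 68748 - 670742 = -601994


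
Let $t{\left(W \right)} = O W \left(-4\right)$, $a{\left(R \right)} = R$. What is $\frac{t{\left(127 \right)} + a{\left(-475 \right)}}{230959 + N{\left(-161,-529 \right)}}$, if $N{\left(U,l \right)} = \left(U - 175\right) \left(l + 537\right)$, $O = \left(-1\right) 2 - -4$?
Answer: $- \frac{1491}{228271} \approx -0.0065317$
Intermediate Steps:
$O = 2$ ($O = -2 + 4 = 2$)
$t{\left(W \right)} = - 8 W$ ($t{\left(W \right)} = 2 W \left(-4\right) = - 8 W$)
$N{\left(U,l \right)} = \left(-175 + U\right) \left(537 + l\right)$
$\frac{t{\left(127 \right)} + a{\left(-475 \right)}}{230959 + N{\left(-161,-529 \right)}} = \frac{\left(-8\right) 127 - 475}{230959 - 2688} = \frac{-1016 - 475}{230959 + \left(-93975 + 92575 - 86457 + 85169\right)} = - \frac{1491}{230959 - 2688} = - \frac{1491}{228271}$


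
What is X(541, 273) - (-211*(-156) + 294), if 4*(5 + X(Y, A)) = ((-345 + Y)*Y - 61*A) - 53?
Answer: -21765/2 ≈ -10883.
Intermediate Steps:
X(Y, A) = -73/4 - 61*A/4 + Y*(-345 + Y)/4 (X(Y, A) = -5 + (((-345 + Y)*Y - 61*A) - 53)/4 = -5 + ((Y*(-345 + Y) - 61*A) - 53)/4 = -5 + ((-61*A + Y*(-345 + Y)) - 53)/4 = -5 + (-53 - 61*A + Y*(-345 + Y))/4 = -5 + (-53/4 - 61*A/4 + Y*(-345 + Y)/4) = -73/4 - 61*A/4 + Y*(-345 + Y)/4)
X(541, 273) - (-211*(-156) + 294) = (-73/4 - 345/4*541 - 61/4*273 + (¼)*541²) - (-211*(-156) + 294) = (-73/4 - 186645/4 - 16653/4 + (¼)*292681) - (32916 + 294) = (-73/4 - 186645/4 - 16653/4 + 292681/4) - 1*33210 = 44655/2 - 33210 = -21765/2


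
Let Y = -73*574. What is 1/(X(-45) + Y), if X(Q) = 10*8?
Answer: -1/41822 ≈ -2.3911e-5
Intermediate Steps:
Y = -41902
X(Q) = 80
1/(X(-45) + Y) = 1/(80 - 41902) = 1/(-41822) = -1/41822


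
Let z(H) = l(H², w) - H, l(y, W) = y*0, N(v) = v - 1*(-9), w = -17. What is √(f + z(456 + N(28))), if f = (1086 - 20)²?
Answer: 9*√14023 ≈ 1065.8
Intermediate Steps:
N(v) = 9 + v (N(v) = v + 9 = 9 + v)
l(y, W) = 0
z(H) = -H (z(H) = 0 - H = -H)
f = 1136356 (f = 1066² = 1136356)
√(f + z(456 + N(28))) = √(1136356 - (456 + (9 + 28))) = √(1136356 - (456 + 37)) = √(1136356 - 1*493) = √(1136356 - 493) = √1135863 = 9*√14023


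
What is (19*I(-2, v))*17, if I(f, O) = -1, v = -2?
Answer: -323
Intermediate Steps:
(19*I(-2, v))*17 = (19*(-1))*17 = -19*17 = -323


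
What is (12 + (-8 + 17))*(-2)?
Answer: -42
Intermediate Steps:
(12 + (-8 + 17))*(-2) = (12 + 9)*(-2) = 21*(-2) = -42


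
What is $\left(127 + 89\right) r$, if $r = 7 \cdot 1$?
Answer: $1512$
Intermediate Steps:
$r = 7$
$\left(127 + 89\right) r = \left(127 + 89\right) 7 = 216 \cdot 7 = 1512$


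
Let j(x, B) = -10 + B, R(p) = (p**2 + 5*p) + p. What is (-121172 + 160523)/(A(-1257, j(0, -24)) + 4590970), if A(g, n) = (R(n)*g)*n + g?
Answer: 39351/45276289 ≈ 0.00086913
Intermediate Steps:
R(p) = p**2 + 6*p
A(g, n) = g + g*n**2*(6 + n) (A(g, n) = ((n*(6 + n))*g)*n + g = (g*n*(6 + n))*n + g = g*n**2*(6 + n) + g = g + g*n**2*(6 + n))
(-121172 + 160523)/(A(-1257, j(0, -24)) + 4590970) = (-121172 + 160523)/(-1257*(1 + (-10 - 24)**2*(6 + (-10 - 24))) + 4590970) = 39351/(-1257*(1 + (-34)**2*(6 - 34)) + 4590970) = 39351/(-1257*(1 + 1156*(-28)) + 4590970) = 39351/(-1257*(1 - 32368) + 4590970) = 39351/(-1257*(-32367) + 4590970) = 39351/(40685319 + 4590970) = 39351/45276289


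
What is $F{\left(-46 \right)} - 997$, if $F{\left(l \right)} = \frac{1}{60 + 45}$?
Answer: $- \frac{104684}{105} \approx -996.99$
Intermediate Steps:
$F{\left(l \right)} = \frac{1}{105}$
$F{\left(-46 \right)} - 997 = \frac{1}{105} - 997 = - \frac{104684}{105}$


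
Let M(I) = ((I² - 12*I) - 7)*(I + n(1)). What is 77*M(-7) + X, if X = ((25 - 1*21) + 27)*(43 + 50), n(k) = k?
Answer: -55329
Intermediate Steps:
X = 2883 (X = ((25 - 21) + 27)*93 = (4 + 27)*93 = 31*93 = 2883)
M(I) = (1 + I)*(-7 + I² - 12*I) (M(I) = ((I² - 12*I) - 7)*(I + 1) = (-7 + I² - 12*I)*(1 + I) = (1 + I)*(-7 + I² - 12*I))
77*M(-7) + X = 77*(-7 + (-7)³ - 19*(-7) - 11*(-7)²) + 2883 = 77*(-7 - 343 + 133 - 11*49) + 2883 = 77*(-7 - 343 + 133 - 539) + 2883 = 77*(-756) + 2883 = -58212 + 2883 = -55329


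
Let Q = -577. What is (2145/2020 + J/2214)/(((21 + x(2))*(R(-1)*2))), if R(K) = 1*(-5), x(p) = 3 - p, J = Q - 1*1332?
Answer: -17857/19678032 ≈ -0.00090746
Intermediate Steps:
J = -1909 (J = -577 - 1*1332 = -577 - 1332 = -1909)
R(K) = -5
(2145/2020 + J/2214)/(((21 + x(2))*(R(-1)*2))) = (2145/2020 - 1909/2214)/(((21 + (3 - 1*2))*(-5*2))) = (2145*(1/2020) - 1909*1/2214)/(((21 + (3 - 2))*(-10))) = (429/404 - 1909/2214)/(((21 + 1)*(-10))) = 89285/(447228*((22*(-10)))) = (89285/447228)/(-220) = (89285/447228)*(-1/220) = -17857/19678032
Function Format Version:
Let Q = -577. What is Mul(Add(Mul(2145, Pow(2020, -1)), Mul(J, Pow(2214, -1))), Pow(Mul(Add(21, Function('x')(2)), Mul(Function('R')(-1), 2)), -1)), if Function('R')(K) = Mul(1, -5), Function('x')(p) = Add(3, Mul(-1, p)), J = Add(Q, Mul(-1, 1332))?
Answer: Rational(-17857, 19678032) ≈ -0.00090746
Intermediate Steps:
J = -1909 (J = Add(-577, Mul(-1, 1332)) = Add(-577, -1332) = -1909)
Function('R')(K) = -5
Mul(Add(Mul(2145, Pow(2020, -1)), Mul(J, Pow(2214, -1))), Pow(Mul(Add(21, Function('x')(2)), Mul(Function('R')(-1), 2)), -1)) = Mul(Add(Mul(2145, Pow(2020, -1)), Mul(-1909, Pow(2214, -1))), Pow(Mul(Add(21, Add(3, Mul(-1, 2))), Mul(-5, 2)), -1)) = Mul(Add(Mul(2145, Rational(1, 2020)), Mul(-1909, Rational(1, 2214))), Pow(Mul(Add(21, Add(3, -2)), -10), -1)) = Mul(Add(Rational(429, 404), Rational(-1909, 2214)), Pow(Mul(Add(21, 1), -10), -1)) = Mul(Rational(89285, 447228), Pow(Mul(22, -10), -1)) = Mul(Rational(89285, 447228), Pow(-220, -1)) = Mul(Rational(89285, 447228), Rational(-1, 220)) = Rational(-17857, 19678032)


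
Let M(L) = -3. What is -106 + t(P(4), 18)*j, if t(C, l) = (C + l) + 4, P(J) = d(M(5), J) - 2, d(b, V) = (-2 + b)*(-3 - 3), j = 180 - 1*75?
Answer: 5144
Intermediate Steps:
j = 105 (j = 180 - 75 = 105)
d(b, V) = 12 - 6*b (d(b, V) = (-2 + b)*(-6) = 12 - 6*b)
P(J) = 28 (P(J) = (12 - 6*(-3)) - 2 = (12 + 18) - 2 = 30 - 2 = 28)
t(C, l) = 4 + C + l
-106 + t(P(4), 18)*j = -106 + (4 + 28 + 18)*105 = -106 + 50*105 = -106 + 5250 = 5144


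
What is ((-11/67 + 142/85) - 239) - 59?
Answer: -1688531/5695 ≈ -296.49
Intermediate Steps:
((-11/67 + 142/85) - 239) - 59 = (8579/5695 - 239) - 59 = -1352526/5695 - 59 = -1688531/5695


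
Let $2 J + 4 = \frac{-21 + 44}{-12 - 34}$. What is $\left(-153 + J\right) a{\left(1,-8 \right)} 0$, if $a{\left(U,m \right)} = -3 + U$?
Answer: $0$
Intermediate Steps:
$J = - \frac{9}{4}$ ($J = -2 + \frac{\left(-21 + 44\right) \frac{1}{-12 - 34}}{2} = -2 + \frac{23 \frac{1}{-46}}{2} = -2 + \frac{23 \left(- \frac{1}{46}\right)}{2} = -2 + \frac{1}{2} \left(- \frac{1}{2}\right) = -2 - \frac{1}{4} = - \frac{9}{4} \approx -2.25$)
$\left(-153 + J\right) a{\left(1,-8 \right)} 0 = \left(-153 - \frac{9}{4}\right) \left(-3 + 1\right) 0 = - \frac{621 \left(\left(-2\right) 0\right)}{4} = \left(- \frac{621}{4}\right) 0 = 0$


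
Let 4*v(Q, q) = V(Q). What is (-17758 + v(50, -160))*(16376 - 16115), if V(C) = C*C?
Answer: -4471713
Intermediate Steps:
V(C) = C**2
v(Q, q) = Q**2/4
(-17758 + v(50, -160))*(16376 - 16115) = (-17758 + (1/4)*50**2)*(16376 - 16115) = (-17758 + (1/4)*2500)*261 = (-17758 + 625)*261 = -17133*261 = -4471713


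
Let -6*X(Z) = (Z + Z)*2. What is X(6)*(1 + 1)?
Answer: -8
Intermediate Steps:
X(Z) = -2*Z/3 (X(Z) = -(Z + Z)*2/6 = -2*Z*2/6 = -2*Z/3)
X(6)*(1 + 1) = (-⅔*6)*(1 + 1) = -4*2 = -8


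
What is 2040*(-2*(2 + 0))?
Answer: -8160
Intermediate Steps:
2040*(-2*(2 + 0)) = 2040*(-2*2) = 2040*(-4) = -8160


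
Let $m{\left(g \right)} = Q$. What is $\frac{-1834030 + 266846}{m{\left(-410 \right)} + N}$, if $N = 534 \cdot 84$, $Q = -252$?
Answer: $- \frac{391796}{11151} \approx -35.135$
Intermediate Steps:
$m{\left(g \right)} = -252$
$N = 44856$
$\frac{-1834030 + 266846}{m{\left(-410 \right)} + N} = \frac{-1834030 + 266846}{-252 + 44856} = - \frac{1567184}{44604} = \left(-1567184\right) \frac{1}{44604} = - \frac{391796}{11151}$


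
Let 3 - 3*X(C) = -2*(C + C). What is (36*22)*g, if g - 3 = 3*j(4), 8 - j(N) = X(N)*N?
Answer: -38808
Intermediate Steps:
X(C) = 1 + 4*C/3 (X(C) = 1 - (-2)*(C + C)/3 = 1 - (-2)*2*C/3 = 1 - (-4)*C/3 = 1 + 4*C/3)
j(N) = 8 - N*(1 + 4*N/3) (j(N) = 8 - (1 + 4*N/3)*N = 8 - N*(1 + 4*N/3))
g = -49 (g = 3 + 3*(8 - 1/3*4*(3 + 4*4)) = 3 + 3*(8 - 1/3*4*(3 + 16)) = 3 + 3*(8 - 1/3*4*19) = 3 + 3*(8 - 76/3) = 3 + 3*(-52/3) = 3 - 52 = -49)
(36*22)*g = (36*22)*(-49) = 792*(-49) = -38808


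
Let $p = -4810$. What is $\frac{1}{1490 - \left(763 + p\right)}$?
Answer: $\frac{1}{5537} \approx 0.0001806$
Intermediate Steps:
$\frac{1}{1490 - \left(763 + p\right)} = \frac{1}{1490 - -4047} = \frac{1}{1490 + \left(-763 + 4810\right)} = \frac{1}{1490 + 4047} = \frac{1}{5537}$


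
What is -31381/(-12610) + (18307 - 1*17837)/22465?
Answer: 142180173/56656730 ≈ 2.5095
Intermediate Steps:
-31381/(-12610) + (18307 - 1*17837)/22465 = -31381*(-1/12610) + (18307 - 17837)*(1/22465) = 31381/12610 + 470*(1/22465) = 31381/12610 + 94/4493 = 142180173/56656730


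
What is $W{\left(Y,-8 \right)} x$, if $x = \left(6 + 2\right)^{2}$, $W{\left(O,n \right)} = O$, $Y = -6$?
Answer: $-384$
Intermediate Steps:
$x = 64$ ($x = 8^{2} = 64$)
$W{\left(Y,-8 \right)} x = \left(-6\right) 64 = -384$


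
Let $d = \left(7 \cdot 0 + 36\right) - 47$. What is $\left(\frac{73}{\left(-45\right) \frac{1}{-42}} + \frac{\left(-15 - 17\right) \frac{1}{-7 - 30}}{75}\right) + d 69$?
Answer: $- \frac{639041}{925} \approx -690.86$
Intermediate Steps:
$d = -11$ ($d = \left(0 + 36\right) - 47 = 36 - 47 = -11$)
$\left(\frac{73}{\left(-45\right) \frac{1}{-42}} + \frac{\left(-15 - 17\right) \frac{1}{-7 - 30}}{75}\right) + d 69 = \left(\frac{73}{\left(-45\right) \frac{1}{-42}} + \frac{\left(-15 - 17\right) \frac{1}{-7 - 30}}{75}\right) - 759 = \left(\frac{73}{\left(-45\right) \left(- \frac{1}{42}\right)} + - \frac{32}{-37} \cdot \frac{1}{75}\right) - 759 = \left(\frac{73}{\frac{15}{14}} + \left(-32\right) \left(- \frac{1}{37}\right) \frac{1}{75}\right) - 759 = \left(73 \cdot \frac{14}{15} + \frac{32}{37} \cdot \frac{1}{75}\right) - 759 = \left(\frac{1022}{15} + \frac{32}{2775}\right) - 759 = \frac{63034}{925} - 759 = - \frac{639041}{925}$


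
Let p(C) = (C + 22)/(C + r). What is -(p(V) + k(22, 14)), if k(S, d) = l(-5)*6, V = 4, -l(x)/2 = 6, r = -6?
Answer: 85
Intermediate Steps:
l(x) = -12 (l(x) = -2*6 = -12)
k(S, d) = -72 (k(S, d) = -12*6 = -72)
p(C) = (22 + C)/(-6 + C) (p(C) = (C + 22)/(C - 6) = (22 + C)/(-6 + C))
-(p(V) + k(22, 14)) = -((22 + 4)/(-6 + 4) - 72) = -(26/(-2) - 72) = -(-½*26 - 72) = -(-13 - 72) = -1*(-85) = 85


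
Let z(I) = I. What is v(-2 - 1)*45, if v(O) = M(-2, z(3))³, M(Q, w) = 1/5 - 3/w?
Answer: -576/25 ≈ -23.040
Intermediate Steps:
M(Q, w) = ⅕ - 3/w (M(Q, w) = 1*(⅕) - 3/w = ⅕ - 3/w)
v(O) = -64/125 (v(O) = ((⅕)*(-15 + 3)/3)³ = ((⅕)*(⅓)*(-12))³ = (-⅘)³ = -64/125)
v(-2 - 1)*45 = -64/125*45 = -576/25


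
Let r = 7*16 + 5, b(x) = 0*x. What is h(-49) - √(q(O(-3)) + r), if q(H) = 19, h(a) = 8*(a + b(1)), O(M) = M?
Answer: -392 - 2*√34 ≈ -403.66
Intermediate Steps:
b(x) = 0
h(a) = 8*a (h(a) = 8*(a + 0) = 8*a)
r = 117 (r = 112 + 5 = 117)
h(-49) - √(q(O(-3)) + r) = 8*(-49) - √(19 + 117) = -392 - √136 = -392 - 2*√34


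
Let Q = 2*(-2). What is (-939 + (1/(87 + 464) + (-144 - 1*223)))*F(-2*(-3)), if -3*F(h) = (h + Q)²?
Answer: 2878420/1653 ≈ 1741.3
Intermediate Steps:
Q = -4
F(h) = -(-4 + h)²/3 (F(h) = -(h - 4)²/3 = -(-4 + h)²/3)
(-939 + (1/(87 + 464) + (-144 - 1*223)))*F(-2*(-3)) = (-939 + (1/(87 + 464) + (-144 - 1*223)))*(-(-4 - 2*(-3))²/3) = (-939 + (1/551 + (-144 - 223)))*(-(-4 + 6)²/3) = (-939 + (1/551 - 367))*(-⅓*2²) = (-939 - 202216/551)*(-⅓*4) = -719605/551*(-4/3) = 2878420/1653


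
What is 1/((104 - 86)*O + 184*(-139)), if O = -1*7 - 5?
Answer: -1/25792 ≈ -3.8772e-5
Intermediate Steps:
O = -12 (O = -7 - 5 = -12)
1/((104 - 86)*O + 184*(-139)) = 1/((104 - 86)*(-12) + 184*(-139)) = 1/(18*(-12) - 25576) = 1/(-216 - 25576) = 1/(-25792) = -1/25792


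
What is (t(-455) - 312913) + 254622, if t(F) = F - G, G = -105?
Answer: -58641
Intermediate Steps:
t(F) = 105 + F (t(F) = F - 1*(-105) = F + 105 = 105 + F)
(t(-455) - 312913) + 254622 = ((105 - 455) - 312913) + 254622 = (-350 - 312913) + 254622 = -313263 + 254622 = -58641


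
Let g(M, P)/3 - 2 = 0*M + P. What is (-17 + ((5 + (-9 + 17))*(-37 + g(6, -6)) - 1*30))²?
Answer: 467856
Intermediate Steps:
g(M, P) = 6 + 3*P (g(M, P) = 6 + 3*(0*M + P) = 6 + 3*(0 + P) = 6 + 3*P)
(-17 + ((5 + (-9 + 17))*(-37 + g(6, -6)) - 1*30))² = (-17 + ((5 + (-9 + 17))*(-37 + (6 + 3*(-6))) - 1*30))² = (-17 + ((5 + 8)*(-37 + (6 - 18)) - 30))² = (-17 + (13*(-37 - 12) - 30))² = (-17 + (13*(-49) - 30))² = (-17 + (-637 - 30))² = (-17 - 667)² = (-684)² = 467856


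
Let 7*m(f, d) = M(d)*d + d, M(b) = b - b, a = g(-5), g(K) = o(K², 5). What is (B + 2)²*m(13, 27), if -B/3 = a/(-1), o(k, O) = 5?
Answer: 7803/7 ≈ 1114.7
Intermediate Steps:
g(K) = 5
a = 5
B = 15 (B = -15/(-1) = -15*(-1) = -3*(-5) = 15)
M(b) = 0
m(f, d) = d/7 (m(f, d) = (0*d + d)/7 = (0 + d)/7 = d/7)
(B + 2)²*m(13, 27) = (15 + 2)²*((⅐)*27) = 17²*(27/7) = 289*(27/7) = 7803/7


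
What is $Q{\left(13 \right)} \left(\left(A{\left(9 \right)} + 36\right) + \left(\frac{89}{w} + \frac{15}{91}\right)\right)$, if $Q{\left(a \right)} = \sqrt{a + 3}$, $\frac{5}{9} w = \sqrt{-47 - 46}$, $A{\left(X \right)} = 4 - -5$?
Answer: $\frac{16440}{91} - \frac{1780 i \sqrt{93}}{837} \approx 180.66 - 20.509 i$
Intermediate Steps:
$A{\left(X \right)} = 9$ ($A{\left(X \right)} = 4 + 5 = 9$)
$w = \frac{9 i \sqrt{93}}{5}$ ($w = \frac{9 \sqrt{-47 - 46}}{5} = \frac{9 \sqrt{-93}}{5} = \frac{9 i \sqrt{93}}{5} \approx 17.359 i$)
$Q{\left(a \right)} = \sqrt{3 + a}$
$Q{\left(13 \right)} \left(\left(A{\left(9 \right)} + 36\right) + \left(\frac{89}{w} + \frac{15}{91}\right)\right) = \sqrt{3 + 13} \left(\left(9 + 36\right) + \left(\frac{89}{\frac{9}{5} i \sqrt{93}} + \frac{15}{91}\right)\right) = \sqrt{16} \left(45 + \left(89 \left(- \frac{5 i \sqrt{93}}{837}\right) + 15 \cdot \frac{1}{91}\right)\right) = 4 \left(45 + \left(- \frac{445 i \sqrt{93}}{837} + \frac{15}{91}\right)\right) = 4 \left(45 + \left(\frac{15}{91} - \frac{445 i \sqrt{93}}{837}\right)\right) = 4 \left(\frac{4110}{91} - \frac{445 i \sqrt{93}}{837}\right) = \frac{16440}{91} - \frac{1780 i \sqrt{93}}{837}$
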